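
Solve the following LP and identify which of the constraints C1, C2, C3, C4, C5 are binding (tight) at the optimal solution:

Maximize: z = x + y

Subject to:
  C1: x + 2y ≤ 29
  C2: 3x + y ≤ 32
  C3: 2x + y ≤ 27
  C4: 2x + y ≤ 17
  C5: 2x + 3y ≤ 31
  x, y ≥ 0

At x = 5, y = 7, compute slack b - a·x for each constraint:
  C1: 29 − 19 = 10  (slack)
  C2: 32 − 22 = 10  (slack)
  C3: 27 − 17 = 10  (slack)
  C4: 17 − 17 = 0  (binding)
  C5: 31 − 31 = 0  (binding)

Optimal: x = 5, y = 7
Binding: C4, C5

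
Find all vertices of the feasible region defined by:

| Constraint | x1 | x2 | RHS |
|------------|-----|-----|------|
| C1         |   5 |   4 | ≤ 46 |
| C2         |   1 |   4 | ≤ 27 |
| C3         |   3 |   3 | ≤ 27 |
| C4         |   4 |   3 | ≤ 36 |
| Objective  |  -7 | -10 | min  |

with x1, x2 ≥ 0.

(0, 0), (9, 0), (3, 6), (0, 6.75)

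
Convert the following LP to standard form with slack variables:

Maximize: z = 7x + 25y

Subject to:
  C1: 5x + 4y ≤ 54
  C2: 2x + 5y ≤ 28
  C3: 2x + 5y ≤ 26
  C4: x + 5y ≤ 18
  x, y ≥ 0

max z = 7x + 25y

s.t.
  5x + 4y + s1 = 54
  2x + 5y + s2 = 28
  2x + 5y + s3 = 26
  x + 5y + s4 = 18
  x, y, s1, s2, s3, s4 ≥ 0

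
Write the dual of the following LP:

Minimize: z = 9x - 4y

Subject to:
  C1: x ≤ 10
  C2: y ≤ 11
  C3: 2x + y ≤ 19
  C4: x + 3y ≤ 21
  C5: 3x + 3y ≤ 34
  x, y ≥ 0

Primal min cᵀx s.t. Ax ≤ b, x ≥ 0  →  Dual max −bᵀy s.t. Aᵀy ≥ −c, y ≥ 0.

Maximize: z = -10y1 - 11y2 - 19y3 - 21y4 - 34y5

Subject to:
  y1 + 2y3 + y4 + 3y5 ≥ -9
  y2 + y3 + 3y4 + 3y5 ≥ 4
  y1, y2, y3, y4, y5 ≥ 0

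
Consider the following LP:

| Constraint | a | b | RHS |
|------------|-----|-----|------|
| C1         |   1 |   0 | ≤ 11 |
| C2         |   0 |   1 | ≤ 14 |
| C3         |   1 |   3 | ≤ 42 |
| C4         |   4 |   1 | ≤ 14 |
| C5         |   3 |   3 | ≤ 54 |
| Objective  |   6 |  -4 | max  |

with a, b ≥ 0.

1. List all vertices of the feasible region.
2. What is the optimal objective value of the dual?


1. (0, 0), (3.5, 0), (0, 14)
2. 21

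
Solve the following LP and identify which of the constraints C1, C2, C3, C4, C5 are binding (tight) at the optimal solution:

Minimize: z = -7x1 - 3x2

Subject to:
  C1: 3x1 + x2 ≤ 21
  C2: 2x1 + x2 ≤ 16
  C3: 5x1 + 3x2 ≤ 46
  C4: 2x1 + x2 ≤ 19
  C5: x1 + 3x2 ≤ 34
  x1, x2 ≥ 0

At x1 = 5, x2 = 6, compute slack b - a·x for each constraint:
  C1: 21 − 21 = 0  (binding)
  C2: 16 − 16 = 0  (binding)
  C3: 46 − 43 = 3  (slack)
  C4: 19 − 16 = 3  (slack)
  C5: 34 − 23 = 11  (slack)

Optimal: x1 = 5, x2 = 6
Binding: C1, C2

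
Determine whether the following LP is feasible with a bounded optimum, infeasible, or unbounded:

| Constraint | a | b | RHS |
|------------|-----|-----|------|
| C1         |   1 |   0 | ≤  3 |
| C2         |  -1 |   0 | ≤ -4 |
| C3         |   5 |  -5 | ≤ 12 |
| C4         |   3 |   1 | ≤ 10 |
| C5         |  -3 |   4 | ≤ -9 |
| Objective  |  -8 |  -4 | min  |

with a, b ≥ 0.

Infeasible (no feasible solution exists)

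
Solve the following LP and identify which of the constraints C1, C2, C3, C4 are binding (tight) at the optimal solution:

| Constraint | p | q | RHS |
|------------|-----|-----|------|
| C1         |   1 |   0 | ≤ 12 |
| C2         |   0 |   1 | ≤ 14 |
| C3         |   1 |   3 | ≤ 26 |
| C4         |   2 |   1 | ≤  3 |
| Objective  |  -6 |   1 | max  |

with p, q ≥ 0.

At p = 0, q = 3, compute slack b - a·x for each constraint:
  C1: 12 − 0 = 12  (slack)
  C2: 14 − 3 = 11  (slack)
  C3: 26 − 9 = 17  (slack)
  C4: 3 − 3 = 0  (binding)

Optimal: p = 0, q = 3
Binding: C4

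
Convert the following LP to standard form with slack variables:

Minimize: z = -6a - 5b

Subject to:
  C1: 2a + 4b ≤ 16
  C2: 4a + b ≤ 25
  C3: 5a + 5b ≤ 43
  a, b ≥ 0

min z = -6a - 5b

s.t.
  2a + 4b + s1 = 16
  4a + b + s2 = 25
  5a + 5b + s3 = 43
  a, b, s1, s2, s3 ≥ 0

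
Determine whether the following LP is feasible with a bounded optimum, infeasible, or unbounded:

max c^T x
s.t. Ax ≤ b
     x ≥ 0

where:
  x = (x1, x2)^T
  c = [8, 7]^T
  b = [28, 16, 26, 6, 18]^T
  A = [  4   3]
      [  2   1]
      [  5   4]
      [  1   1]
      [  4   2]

Feasible with a bounded optimal solution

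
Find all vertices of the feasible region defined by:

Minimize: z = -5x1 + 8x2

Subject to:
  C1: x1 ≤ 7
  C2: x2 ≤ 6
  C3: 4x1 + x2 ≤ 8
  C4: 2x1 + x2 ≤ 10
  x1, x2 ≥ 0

(0, 0), (2, 0), (0.5, 6), (0, 6)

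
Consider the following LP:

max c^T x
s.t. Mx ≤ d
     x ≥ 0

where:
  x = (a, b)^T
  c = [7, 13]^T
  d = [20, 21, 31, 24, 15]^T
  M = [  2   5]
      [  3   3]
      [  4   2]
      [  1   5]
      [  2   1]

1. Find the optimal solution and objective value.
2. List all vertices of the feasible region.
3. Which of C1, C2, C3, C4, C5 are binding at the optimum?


1. a = 5, b = 2, z = 61
2. (0, 0), (7, 0), (5, 2), (0, 4)
3. C1, C2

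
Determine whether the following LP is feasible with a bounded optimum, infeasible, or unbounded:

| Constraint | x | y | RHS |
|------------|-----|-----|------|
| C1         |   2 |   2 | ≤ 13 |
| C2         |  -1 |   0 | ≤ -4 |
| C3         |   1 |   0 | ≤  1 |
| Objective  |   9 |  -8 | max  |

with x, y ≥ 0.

Infeasible (no feasible solution exists)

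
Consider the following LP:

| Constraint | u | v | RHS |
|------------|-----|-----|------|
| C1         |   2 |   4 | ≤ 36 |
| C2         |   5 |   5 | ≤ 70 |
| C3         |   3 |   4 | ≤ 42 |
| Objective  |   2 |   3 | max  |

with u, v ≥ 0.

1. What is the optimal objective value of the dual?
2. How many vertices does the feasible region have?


1. 30
2. 4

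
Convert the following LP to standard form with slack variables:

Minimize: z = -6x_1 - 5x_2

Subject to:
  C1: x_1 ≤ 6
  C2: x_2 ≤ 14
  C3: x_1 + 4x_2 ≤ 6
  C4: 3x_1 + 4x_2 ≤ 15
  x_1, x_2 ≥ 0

min z = -6x_1 - 5x_2

s.t.
  x_1 + s1 = 6
  x_2 + s2 = 14
  x_1 + 4x_2 + s3 = 6
  3x_1 + 4x_2 + s4 = 15
  x_1, x_2, s1, s2, s3, s4 ≥ 0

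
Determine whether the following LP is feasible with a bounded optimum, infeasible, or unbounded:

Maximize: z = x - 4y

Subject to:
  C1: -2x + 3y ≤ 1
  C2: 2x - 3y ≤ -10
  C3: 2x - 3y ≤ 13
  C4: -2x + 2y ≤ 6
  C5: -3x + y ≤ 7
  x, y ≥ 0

Infeasible (no feasible solution exists)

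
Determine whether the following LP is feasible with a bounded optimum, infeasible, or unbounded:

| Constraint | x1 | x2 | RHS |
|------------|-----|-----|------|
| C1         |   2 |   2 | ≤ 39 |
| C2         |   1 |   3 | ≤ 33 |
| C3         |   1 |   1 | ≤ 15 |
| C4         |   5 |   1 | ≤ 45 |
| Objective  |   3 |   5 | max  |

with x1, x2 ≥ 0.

Feasible with a bounded optimal solution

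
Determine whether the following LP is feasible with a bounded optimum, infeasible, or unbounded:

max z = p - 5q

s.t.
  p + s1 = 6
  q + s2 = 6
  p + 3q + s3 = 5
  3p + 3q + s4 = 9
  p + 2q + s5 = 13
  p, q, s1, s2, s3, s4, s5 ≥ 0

Feasible with a bounded optimal solution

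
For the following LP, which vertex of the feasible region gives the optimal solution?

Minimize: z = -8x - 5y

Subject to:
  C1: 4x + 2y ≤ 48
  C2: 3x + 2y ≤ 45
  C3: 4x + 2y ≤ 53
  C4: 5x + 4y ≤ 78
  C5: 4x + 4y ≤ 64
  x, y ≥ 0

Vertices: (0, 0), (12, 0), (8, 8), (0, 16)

Evaluate the objective at each vertex of the feasible region:
  z(0, 0) = 0
  z(12, 0) = -96
  z(8, 8) = -104  ←
  z(0, 16) = -80
The minimum is at x = 8, y = 8.

(8, 8)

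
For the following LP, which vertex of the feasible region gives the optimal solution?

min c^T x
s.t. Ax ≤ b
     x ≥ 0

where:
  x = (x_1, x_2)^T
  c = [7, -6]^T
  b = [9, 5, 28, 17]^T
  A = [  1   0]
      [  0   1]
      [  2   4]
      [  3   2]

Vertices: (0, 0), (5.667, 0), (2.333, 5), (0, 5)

Evaluate the objective at each vertex of the feasible region:
  z(0, 0) = 0
  z(5.667, 0) = 39.67
  z(2.333, 5) = -13.67
  z(0, 5) = -30  ←
The minimum is at x_1 = 0, x_2 = 5.

(0, 5)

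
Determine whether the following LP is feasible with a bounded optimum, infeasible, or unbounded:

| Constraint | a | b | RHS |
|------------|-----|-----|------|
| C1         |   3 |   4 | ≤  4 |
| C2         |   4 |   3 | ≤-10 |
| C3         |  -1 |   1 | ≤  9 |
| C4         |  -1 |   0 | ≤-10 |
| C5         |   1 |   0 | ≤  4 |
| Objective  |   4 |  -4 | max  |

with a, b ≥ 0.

Infeasible (no feasible solution exists)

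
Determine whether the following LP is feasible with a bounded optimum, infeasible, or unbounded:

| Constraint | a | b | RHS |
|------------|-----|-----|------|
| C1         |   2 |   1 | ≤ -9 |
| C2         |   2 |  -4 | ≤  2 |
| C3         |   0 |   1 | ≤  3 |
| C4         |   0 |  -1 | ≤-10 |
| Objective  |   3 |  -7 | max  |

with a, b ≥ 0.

Infeasible (no feasible solution exists)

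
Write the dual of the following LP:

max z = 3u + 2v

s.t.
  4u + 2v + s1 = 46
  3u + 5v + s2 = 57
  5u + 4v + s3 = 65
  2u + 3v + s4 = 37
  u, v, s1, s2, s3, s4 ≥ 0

Primal max cᵀx s.t. Ax ≤ b, x ≥ 0  →  Dual min bᵀy s.t. Aᵀy ≥ c, y ≥ 0.

Minimize: z = 46y1 + 57y2 + 65y3 + 37y4

Subject to:
  4y1 + 3y2 + 5y3 + 2y4 ≥ 3
  2y1 + 5y2 + 4y3 + 3y4 ≥ 2
  y1, y2, y3, y4 ≥ 0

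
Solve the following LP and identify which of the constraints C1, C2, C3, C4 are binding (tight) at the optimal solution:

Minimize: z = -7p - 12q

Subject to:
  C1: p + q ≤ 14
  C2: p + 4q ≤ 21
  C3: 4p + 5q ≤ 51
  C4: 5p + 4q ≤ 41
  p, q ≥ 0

At p = 5, q = 4, compute slack b - a·x for each constraint:
  C1: 14 − 9 = 5  (slack)
  C2: 21 − 21 = 0  (binding)
  C3: 51 − 40 = 11  (slack)
  C4: 41 − 41 = 0  (binding)

Optimal: p = 5, q = 4
Binding: C2, C4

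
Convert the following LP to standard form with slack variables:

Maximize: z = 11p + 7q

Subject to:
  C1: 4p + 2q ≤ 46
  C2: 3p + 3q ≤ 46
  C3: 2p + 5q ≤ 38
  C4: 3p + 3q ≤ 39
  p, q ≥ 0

max z = 11p + 7q

s.t.
  4p + 2q + s1 = 46
  3p + 3q + s2 = 46
  2p + 5q + s3 = 38
  3p + 3q + s4 = 39
  p, q, s1, s2, s3, s4 ≥ 0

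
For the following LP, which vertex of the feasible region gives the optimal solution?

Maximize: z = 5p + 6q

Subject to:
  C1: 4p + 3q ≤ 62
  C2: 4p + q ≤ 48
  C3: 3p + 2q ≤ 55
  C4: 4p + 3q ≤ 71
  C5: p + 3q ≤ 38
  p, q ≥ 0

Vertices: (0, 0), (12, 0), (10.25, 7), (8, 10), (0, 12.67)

Evaluate the objective at each vertex of the feasible region:
  z(0, 0) = 0
  z(12, 0) = 60
  z(10.25, 7) = 93.25
  z(8, 10) = 100  ←
  z(0, 12.67) = 76
The maximum is at p = 8, q = 10.

(8, 10)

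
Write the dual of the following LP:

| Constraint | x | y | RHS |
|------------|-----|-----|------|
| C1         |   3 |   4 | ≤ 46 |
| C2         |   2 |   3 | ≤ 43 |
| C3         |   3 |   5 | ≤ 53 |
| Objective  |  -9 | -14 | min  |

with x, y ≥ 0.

Primal min cᵀx s.t. Ax ≤ b, x ≥ 0  →  Dual max −bᵀy s.t. Aᵀy ≥ −c, y ≥ 0.

Maximize: z = -46y1 - 43y2 - 53y3

Subject to:
  3y1 + 2y2 + 3y3 ≥ 9
  4y1 + 3y2 + 5y3 ≥ 14
  y1, y2, y3 ≥ 0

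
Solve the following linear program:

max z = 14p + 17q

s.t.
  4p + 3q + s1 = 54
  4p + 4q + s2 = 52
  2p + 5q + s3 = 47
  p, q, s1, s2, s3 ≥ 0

Evaluate the objective at each vertex of the feasible region:
  z(0, 0) = 0
  z(13, 0) = 182
  z(6, 7) = 203  ←
  z(0, 9.4) = 159.8
The maximum is at p = 6, q = 7.

p = 6, q = 7, z = 203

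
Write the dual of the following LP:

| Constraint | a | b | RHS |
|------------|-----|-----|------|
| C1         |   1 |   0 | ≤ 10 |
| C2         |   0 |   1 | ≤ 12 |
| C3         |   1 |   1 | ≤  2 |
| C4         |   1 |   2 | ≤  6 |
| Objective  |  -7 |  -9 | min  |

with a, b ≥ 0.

Primal min cᵀx s.t. Ax ≤ b, x ≥ 0  →  Dual max −bᵀy s.t. Aᵀy ≥ −c, y ≥ 0.

Maximize: z = -10y1 - 12y2 - 2y3 - 6y4

Subject to:
  y1 + y3 + y4 ≥ 7
  y2 + y3 + 2y4 ≥ 9
  y1, y2, y3, y4 ≥ 0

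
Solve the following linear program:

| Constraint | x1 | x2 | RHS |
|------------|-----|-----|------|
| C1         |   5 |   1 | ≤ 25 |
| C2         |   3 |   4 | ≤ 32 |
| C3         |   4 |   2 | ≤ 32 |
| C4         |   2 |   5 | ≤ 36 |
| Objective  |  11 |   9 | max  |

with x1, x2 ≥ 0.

Evaluate the objective at each vertex of the feasible region:
  z(0, 0) = 0
  z(5, 0) = 55
  z(4, 5) = 89  ←
  z(2.286, 6.286) = 81.71
  z(0, 7.2) = 64.8
The maximum is at x1 = 4, x2 = 5.

x1 = 4, x2 = 5, z = 89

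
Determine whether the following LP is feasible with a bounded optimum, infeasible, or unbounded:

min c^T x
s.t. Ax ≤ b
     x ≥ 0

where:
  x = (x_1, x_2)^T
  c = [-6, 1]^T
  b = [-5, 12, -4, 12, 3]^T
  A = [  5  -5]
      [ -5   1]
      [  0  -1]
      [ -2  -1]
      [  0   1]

Infeasible (no feasible solution exists)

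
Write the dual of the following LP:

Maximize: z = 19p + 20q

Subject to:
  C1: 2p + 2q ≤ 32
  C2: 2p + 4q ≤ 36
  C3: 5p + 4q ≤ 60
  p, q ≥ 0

Primal max cᵀx s.t. Ax ≤ b, x ≥ 0  →  Dual min bᵀy s.t. Aᵀy ≥ c, y ≥ 0.

Minimize: z = 32y1 + 36y2 + 60y3

Subject to:
  2y1 + 2y2 + 5y3 ≥ 19
  2y1 + 4y2 + 4y3 ≥ 20
  y1, y2, y3 ≥ 0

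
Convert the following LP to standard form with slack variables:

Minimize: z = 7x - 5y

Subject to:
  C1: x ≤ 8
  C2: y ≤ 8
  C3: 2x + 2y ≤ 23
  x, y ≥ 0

min z = 7x - 5y

s.t.
  x + s1 = 8
  y + s2 = 8
  2x + 2y + s3 = 23
  x, y, s1, s2, s3 ≥ 0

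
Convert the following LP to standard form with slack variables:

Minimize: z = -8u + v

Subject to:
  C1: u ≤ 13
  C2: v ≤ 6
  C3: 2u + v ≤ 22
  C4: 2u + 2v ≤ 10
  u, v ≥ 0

min z = -8u + v

s.t.
  u + s1 = 13
  v + s2 = 6
  2u + v + s3 = 22
  2u + 2v + s4 = 10
  u, v, s1, s2, s3, s4 ≥ 0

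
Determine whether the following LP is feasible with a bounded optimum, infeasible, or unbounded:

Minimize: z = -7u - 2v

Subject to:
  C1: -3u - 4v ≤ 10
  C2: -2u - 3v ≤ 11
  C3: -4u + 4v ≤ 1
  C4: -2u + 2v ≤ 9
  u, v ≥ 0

Unbounded (objective can decrease without bound)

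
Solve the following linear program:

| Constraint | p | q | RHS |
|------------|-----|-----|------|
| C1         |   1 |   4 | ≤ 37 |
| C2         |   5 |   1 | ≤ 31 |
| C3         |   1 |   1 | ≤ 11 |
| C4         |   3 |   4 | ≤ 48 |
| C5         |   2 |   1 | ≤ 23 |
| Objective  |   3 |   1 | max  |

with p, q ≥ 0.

Evaluate the objective at each vertex of the feasible region:
  z(0, 0) = 0
  z(6.2, 0) = 18.6
  z(5, 6) = 21  ←
  z(2.333, 8.667) = 15.67
  z(0, 9.25) = 9.25
The maximum is at p = 5, q = 6.

p = 5, q = 6, z = 21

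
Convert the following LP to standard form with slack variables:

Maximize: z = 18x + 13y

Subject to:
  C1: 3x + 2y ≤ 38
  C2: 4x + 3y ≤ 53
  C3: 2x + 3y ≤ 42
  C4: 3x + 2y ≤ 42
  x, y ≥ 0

max z = 18x + 13y

s.t.
  3x + 2y + s1 = 38
  4x + 3y + s2 = 53
  2x + 3y + s3 = 42
  3x + 2y + s4 = 42
  x, y, s1, s2, s3, s4 ≥ 0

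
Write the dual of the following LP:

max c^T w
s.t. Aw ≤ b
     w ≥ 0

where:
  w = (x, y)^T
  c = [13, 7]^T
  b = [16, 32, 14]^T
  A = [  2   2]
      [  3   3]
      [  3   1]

Primal max cᵀx s.t. Ax ≤ b, x ≥ 0  →  Dual min bᵀy s.t. Aᵀy ≥ c, y ≥ 0.

Minimize: z = 16y1 + 32y2 + 14y3

Subject to:
  2y1 + 3y2 + 3y3 ≥ 13
  2y1 + 3y2 + y3 ≥ 7
  y1, y2, y3 ≥ 0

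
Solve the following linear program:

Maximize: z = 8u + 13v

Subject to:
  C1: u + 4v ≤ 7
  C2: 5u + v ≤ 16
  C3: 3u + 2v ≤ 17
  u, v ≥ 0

Evaluate the objective at each vertex of the feasible region:
  z(0, 0) = 0
  z(3.2, 0) = 25.6
  z(3, 1) = 37  ←
  z(0, 1.75) = 22.75
The maximum is at u = 3, v = 1.

u = 3, v = 1, z = 37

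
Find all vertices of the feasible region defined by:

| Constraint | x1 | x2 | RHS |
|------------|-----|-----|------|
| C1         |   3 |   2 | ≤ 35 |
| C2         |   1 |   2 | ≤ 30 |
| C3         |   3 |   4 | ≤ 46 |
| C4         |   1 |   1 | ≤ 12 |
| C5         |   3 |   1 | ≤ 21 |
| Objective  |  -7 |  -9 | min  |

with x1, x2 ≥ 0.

(0, 0), (7, 0), (4.5, 7.5), (2, 10), (0, 11.5)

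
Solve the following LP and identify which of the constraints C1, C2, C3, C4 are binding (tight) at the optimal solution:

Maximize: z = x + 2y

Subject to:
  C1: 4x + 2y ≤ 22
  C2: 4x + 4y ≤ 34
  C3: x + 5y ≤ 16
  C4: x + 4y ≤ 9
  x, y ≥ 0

At x = 5, y = 1, compute slack b - a·x for each constraint:
  C1: 22 − 22 = 0  (binding)
  C2: 34 − 24 = 10  (slack)
  C3: 16 − 10 = 6  (slack)
  C4: 9 − 9 = 0  (binding)

Optimal: x = 5, y = 1
Binding: C1, C4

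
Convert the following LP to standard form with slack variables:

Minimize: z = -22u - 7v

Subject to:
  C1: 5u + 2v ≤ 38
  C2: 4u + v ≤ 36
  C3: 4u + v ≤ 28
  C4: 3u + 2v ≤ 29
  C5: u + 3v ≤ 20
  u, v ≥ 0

min z = -22u - 7v

s.t.
  5u + 2v + s1 = 38
  4u + v + s2 = 36
  4u + v + s3 = 28
  3u + 2v + s4 = 29
  u + 3v + s5 = 20
  u, v, s1, s2, s3, s4, s5 ≥ 0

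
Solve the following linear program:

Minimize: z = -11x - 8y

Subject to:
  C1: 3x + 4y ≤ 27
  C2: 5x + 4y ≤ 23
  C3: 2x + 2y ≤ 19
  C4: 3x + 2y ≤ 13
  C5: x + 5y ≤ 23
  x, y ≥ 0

Evaluate the objective at each vertex of the feasible region:
  z(0, 0) = 0
  z(4.333, 0) = -47.67
  z(3, 2) = -49  ←
  z(1.095, 4.381) = -47.1
  z(0, 4.6) = -36.8
The minimum is at x = 3, y = 2.

x = 3, y = 2, z = -49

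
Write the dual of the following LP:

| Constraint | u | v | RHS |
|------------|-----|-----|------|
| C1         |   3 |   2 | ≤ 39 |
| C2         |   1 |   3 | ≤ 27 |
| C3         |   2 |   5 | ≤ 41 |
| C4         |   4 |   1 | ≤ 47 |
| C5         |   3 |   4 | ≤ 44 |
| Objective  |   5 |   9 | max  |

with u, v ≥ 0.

Primal max cᵀx s.t. Ax ≤ b, x ≥ 0  →  Dual min bᵀy s.t. Aᵀy ≥ c, y ≥ 0.

Minimize: z = 39y1 + 27y2 + 41y3 + 47y4 + 44y5

Subject to:
  3y1 + y2 + 2y3 + 4y4 + 3y5 ≥ 5
  2y1 + 3y2 + 5y3 + y4 + 4y5 ≥ 9
  y1, y2, y3, y4, y5 ≥ 0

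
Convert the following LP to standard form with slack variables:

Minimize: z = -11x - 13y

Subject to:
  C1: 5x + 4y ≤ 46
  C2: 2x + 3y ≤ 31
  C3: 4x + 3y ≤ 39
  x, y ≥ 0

min z = -11x - 13y

s.t.
  5x + 4y + s1 = 46
  2x + 3y + s2 = 31
  4x + 3y + s3 = 39
  x, y, s1, s2, s3 ≥ 0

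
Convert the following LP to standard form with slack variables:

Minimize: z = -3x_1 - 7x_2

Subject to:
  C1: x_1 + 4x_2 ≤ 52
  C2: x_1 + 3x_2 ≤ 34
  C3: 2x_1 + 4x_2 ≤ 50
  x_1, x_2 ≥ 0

min z = -3x_1 - 7x_2

s.t.
  x_1 + 4x_2 + s1 = 52
  x_1 + 3x_2 + s2 = 34
  2x_1 + 4x_2 + s3 = 50
  x_1, x_2, s1, s2, s3 ≥ 0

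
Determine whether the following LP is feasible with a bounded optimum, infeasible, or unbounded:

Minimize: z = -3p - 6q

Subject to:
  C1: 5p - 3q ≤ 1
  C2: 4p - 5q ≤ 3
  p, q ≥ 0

Unbounded (objective can decrease without bound)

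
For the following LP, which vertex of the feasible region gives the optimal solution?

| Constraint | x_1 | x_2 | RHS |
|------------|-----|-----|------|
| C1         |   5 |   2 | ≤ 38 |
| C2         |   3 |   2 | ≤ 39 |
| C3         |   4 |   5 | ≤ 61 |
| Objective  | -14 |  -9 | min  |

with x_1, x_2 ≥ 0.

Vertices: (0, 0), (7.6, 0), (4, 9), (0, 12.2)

Evaluate the objective at each vertex of the feasible region:
  z(0, 0) = 0
  z(7.6, 0) = -106.4
  z(4, 9) = -137  ←
  z(0, 12.2) = -109.8
The minimum is at x_1 = 4, x_2 = 9.

(4, 9)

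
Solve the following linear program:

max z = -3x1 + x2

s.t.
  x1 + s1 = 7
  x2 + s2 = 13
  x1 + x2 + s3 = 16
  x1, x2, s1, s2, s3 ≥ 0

Evaluate the objective at each vertex of the feasible region:
  z(0, 0) = 0
  z(7, 0) = -21
  z(7, 9) = -12
  z(3, 13) = 4
  z(0, 13) = 13  ←
The maximum is at x1 = 0, x2 = 13.

x1 = 0, x2 = 13, z = 13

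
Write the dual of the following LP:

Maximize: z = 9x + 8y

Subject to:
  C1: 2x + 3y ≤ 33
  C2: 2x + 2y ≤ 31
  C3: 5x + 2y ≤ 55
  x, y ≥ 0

Primal max cᵀx s.t. Ax ≤ b, x ≥ 0  →  Dual min bᵀy s.t. Aᵀy ≥ c, y ≥ 0.

Minimize: z = 33y1 + 31y2 + 55y3

Subject to:
  2y1 + 2y2 + 5y3 ≥ 9
  3y1 + 2y2 + 2y3 ≥ 8
  y1, y2, y3 ≥ 0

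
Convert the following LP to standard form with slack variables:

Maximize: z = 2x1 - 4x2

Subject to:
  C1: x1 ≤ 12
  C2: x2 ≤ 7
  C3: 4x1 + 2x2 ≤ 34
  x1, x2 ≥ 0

max z = 2x1 - 4x2

s.t.
  x1 + s1 = 12
  x2 + s2 = 7
  4x1 + 2x2 + s3 = 34
  x1, x2, s1, s2, s3 ≥ 0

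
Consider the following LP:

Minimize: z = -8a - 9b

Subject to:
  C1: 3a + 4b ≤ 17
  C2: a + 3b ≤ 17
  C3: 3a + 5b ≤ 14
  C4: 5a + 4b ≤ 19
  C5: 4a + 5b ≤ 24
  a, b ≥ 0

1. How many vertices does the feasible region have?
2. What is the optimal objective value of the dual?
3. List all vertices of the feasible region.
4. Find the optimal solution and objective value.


1. 4
2. -33
3. (0, 0), (3.8, 0), (3, 1), (0, 2.8)
4. a = 3, b = 1, z = -33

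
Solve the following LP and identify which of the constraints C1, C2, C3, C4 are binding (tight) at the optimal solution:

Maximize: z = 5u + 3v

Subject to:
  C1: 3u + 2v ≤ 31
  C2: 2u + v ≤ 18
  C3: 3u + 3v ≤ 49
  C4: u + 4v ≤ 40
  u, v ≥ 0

At u = 5, v = 8, compute slack b - a·x for each constraint:
  C1: 31 − 31 = 0  (binding)
  C2: 18 − 18 = 0  (binding)
  C3: 49 − 39 = 10  (slack)
  C4: 40 − 37 = 3  (slack)

Optimal: u = 5, v = 8
Binding: C1, C2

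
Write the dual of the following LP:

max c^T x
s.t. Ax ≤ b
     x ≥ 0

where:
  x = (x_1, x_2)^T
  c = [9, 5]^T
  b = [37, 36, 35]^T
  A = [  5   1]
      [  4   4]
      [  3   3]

Primal max cᵀx s.t. Ax ≤ b, x ≥ 0  →  Dual min bᵀy s.t. Aᵀy ≥ c, y ≥ 0.

Minimize: z = 37y1 + 36y2 + 35y3

Subject to:
  5y1 + 4y2 + 3y3 ≥ 9
  y1 + 4y2 + 3y3 ≥ 5
  y1, y2, y3 ≥ 0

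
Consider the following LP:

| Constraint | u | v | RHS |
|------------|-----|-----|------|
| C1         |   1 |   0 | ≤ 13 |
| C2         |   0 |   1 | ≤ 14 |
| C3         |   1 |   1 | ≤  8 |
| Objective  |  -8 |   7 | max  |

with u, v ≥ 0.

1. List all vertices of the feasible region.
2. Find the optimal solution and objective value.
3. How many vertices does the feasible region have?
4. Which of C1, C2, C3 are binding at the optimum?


1. (0, 0), (8, 0), (0, 8)
2. u = 0, v = 8, z = 56
3. 3
4. C3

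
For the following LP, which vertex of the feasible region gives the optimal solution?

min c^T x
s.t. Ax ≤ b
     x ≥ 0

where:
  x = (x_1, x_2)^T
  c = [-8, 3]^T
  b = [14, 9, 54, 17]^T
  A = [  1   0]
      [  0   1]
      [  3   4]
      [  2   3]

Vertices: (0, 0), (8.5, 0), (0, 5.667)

Evaluate the objective at each vertex of the feasible region:
  z(0, 0) = 0
  z(8.5, 0) = -68  ←
  z(0, 5.667) = 17
The minimum is at x_1 = 8.5, x_2 = 0.

(8.5, 0)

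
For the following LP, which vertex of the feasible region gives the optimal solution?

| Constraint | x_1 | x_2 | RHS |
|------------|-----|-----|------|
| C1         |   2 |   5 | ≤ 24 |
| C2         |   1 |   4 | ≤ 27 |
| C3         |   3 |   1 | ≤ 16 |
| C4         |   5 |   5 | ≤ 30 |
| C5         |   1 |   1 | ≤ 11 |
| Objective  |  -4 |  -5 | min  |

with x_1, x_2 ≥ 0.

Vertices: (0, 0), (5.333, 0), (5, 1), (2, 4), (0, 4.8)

Evaluate the objective at each vertex of the feasible region:
  z(0, 0) = 0
  z(5.333, 0) = -21.33
  z(5, 1) = -25
  z(2, 4) = -28  ←
  z(0, 4.8) = -24
The minimum is at x_1 = 2, x_2 = 4.

(2, 4)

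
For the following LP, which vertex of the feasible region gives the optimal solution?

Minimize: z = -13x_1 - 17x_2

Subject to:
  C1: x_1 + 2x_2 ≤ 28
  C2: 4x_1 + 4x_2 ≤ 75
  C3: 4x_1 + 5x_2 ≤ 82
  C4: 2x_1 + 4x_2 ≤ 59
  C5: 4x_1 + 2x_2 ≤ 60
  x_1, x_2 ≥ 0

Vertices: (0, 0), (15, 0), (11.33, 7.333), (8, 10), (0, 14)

Evaluate the objective at each vertex of the feasible region:
  z(0, 0) = 0
  z(15, 0) = -195
  z(11.33, 7.333) = -272
  z(8, 10) = -274  ←
  z(0, 14) = -238
The minimum is at x_1 = 8, x_2 = 10.

(8, 10)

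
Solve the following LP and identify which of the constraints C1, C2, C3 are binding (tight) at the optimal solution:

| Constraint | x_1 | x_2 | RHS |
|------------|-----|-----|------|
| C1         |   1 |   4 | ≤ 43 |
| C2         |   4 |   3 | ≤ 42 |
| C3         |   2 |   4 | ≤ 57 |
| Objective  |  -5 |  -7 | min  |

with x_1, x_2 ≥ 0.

At x_1 = 3, x_2 = 10, compute slack b - a·x for each constraint:
  C1: 43 − 43 = 0  (binding)
  C2: 42 − 42 = 0  (binding)
  C3: 57 − 46 = 11  (slack)

Optimal: x_1 = 3, x_2 = 10
Binding: C1, C2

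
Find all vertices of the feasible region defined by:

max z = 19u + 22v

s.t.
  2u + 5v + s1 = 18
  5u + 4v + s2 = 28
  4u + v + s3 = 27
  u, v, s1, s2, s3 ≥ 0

(0, 0), (5.6, 0), (4, 2), (0, 3.6)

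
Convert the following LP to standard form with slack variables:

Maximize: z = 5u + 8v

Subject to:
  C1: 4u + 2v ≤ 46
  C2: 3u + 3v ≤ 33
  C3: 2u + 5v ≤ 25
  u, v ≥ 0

max z = 5u + 8v

s.t.
  4u + 2v + s1 = 46
  3u + 3v + s2 = 33
  2u + 5v + s3 = 25
  u, v, s1, s2, s3 ≥ 0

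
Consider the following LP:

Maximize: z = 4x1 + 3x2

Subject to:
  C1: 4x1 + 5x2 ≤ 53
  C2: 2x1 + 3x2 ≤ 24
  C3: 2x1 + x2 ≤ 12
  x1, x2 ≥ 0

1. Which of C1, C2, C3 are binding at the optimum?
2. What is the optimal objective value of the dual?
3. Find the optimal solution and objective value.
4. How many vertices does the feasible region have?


1. C2, C3
2. 30
3. x1 = 3, x2 = 6, z = 30
4. 4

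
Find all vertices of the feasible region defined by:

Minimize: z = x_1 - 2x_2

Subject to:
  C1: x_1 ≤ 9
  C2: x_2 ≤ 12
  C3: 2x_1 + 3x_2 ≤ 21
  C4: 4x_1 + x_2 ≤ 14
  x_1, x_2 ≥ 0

(0, 0), (3.5, 0), (2.1, 5.6), (0, 7)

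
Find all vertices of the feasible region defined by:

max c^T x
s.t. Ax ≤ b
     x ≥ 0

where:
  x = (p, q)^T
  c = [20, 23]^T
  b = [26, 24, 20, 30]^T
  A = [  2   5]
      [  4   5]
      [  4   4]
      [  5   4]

(0, 0), (5, 0), (1, 4), (0, 4.8)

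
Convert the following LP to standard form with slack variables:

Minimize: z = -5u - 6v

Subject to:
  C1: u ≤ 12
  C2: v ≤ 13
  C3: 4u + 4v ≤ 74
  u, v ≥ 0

min z = -5u - 6v

s.t.
  u + s1 = 12
  v + s2 = 13
  4u + 4v + s3 = 74
  u, v, s1, s2, s3 ≥ 0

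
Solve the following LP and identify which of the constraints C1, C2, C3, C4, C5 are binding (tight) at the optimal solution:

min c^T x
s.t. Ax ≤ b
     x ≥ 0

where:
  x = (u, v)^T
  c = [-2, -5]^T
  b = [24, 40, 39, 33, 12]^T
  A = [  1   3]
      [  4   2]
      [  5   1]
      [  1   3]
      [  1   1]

At u = 6, v = 6, compute slack b - a·x for each constraint:
  C1: 24 − 24 = 0  (binding)
  C2: 40 − 36 = 4  (slack)
  C3: 39 − 36 = 3  (slack)
  C4: 33 − 24 = 9  (slack)
  C5: 12 − 12 = 0  (binding)

Optimal: u = 6, v = 6
Binding: C1, C5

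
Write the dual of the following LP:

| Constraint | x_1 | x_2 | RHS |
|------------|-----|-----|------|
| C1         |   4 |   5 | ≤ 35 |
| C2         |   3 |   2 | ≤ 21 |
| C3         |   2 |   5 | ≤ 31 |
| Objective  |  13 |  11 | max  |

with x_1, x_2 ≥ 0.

Primal max cᵀx s.t. Ax ≤ b, x ≥ 0  →  Dual min bᵀy s.t. Aᵀy ≥ c, y ≥ 0.

Minimize: z = 35y1 + 21y2 + 31y3

Subject to:
  4y1 + 3y2 + 2y3 ≥ 13
  5y1 + 2y2 + 5y3 ≥ 11
  y1, y2, y3 ≥ 0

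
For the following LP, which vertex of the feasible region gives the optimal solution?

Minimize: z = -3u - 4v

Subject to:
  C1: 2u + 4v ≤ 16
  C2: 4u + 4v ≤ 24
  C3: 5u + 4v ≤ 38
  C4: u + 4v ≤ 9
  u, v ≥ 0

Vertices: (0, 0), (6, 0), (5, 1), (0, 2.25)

Evaluate the objective at each vertex of the feasible region:
  z(0, 0) = 0
  z(6, 0) = -18
  z(5, 1) = -19  ←
  z(0, 2.25) = -9
The minimum is at u = 5, v = 1.

(5, 1)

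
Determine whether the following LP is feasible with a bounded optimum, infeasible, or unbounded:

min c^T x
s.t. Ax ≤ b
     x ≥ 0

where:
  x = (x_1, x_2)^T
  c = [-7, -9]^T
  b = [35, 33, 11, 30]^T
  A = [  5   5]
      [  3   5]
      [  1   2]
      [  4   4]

Feasible with a bounded optimal solution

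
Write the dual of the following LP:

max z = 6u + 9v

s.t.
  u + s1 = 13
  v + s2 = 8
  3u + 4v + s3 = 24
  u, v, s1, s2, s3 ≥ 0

Primal max cᵀx s.t. Ax ≤ b, x ≥ 0  →  Dual min bᵀy s.t. Aᵀy ≥ c, y ≥ 0.

Minimize: z = 13y1 + 8y2 + 24y3

Subject to:
  y1 + 3y3 ≥ 6
  y2 + 4y3 ≥ 9
  y1, y2, y3 ≥ 0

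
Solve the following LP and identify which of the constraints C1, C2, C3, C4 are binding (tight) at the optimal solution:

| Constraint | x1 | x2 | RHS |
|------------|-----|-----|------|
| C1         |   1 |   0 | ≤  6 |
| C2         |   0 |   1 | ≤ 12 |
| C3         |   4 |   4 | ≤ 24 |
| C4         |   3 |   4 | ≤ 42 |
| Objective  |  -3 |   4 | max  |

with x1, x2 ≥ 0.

At x1 = 0, x2 = 6, compute slack b - a·x for each constraint:
  C1: 6 − 0 = 6  (slack)
  C2: 12 − 6 = 6  (slack)
  C3: 24 − 24 = 0  (binding)
  C4: 42 − 24 = 18  (slack)

Optimal: x1 = 0, x2 = 6
Binding: C3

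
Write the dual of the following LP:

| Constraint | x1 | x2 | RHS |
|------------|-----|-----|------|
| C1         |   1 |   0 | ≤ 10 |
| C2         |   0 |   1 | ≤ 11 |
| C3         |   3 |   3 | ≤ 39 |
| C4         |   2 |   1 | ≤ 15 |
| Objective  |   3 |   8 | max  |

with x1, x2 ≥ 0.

Primal max cᵀx s.t. Ax ≤ b, x ≥ 0  →  Dual min bᵀy s.t. Aᵀy ≥ c, y ≥ 0.

Minimize: z = 10y1 + 11y2 + 39y3 + 15y4

Subject to:
  y1 + 3y3 + 2y4 ≥ 3
  y2 + 3y3 + y4 ≥ 8
  y1, y2, y3, y4 ≥ 0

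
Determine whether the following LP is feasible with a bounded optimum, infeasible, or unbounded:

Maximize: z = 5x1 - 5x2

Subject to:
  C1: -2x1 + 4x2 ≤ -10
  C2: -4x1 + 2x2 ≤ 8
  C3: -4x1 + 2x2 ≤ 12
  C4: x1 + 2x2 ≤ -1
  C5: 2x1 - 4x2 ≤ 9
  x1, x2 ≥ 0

Infeasible (no feasible solution exists)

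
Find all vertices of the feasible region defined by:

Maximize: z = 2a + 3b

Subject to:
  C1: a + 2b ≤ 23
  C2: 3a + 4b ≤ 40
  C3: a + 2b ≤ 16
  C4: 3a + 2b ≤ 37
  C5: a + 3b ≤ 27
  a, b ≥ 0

(0, 0), (12.33, 0), (11.33, 1.5), (8, 4), (0, 8)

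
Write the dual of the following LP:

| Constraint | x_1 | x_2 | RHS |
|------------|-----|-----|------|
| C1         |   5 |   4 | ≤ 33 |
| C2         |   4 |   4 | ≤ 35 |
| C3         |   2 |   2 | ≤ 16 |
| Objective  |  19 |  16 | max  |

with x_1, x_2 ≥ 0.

Primal max cᵀx s.t. Ax ≤ b, x ≥ 0  →  Dual min bᵀy s.t. Aᵀy ≥ c, y ≥ 0.

Minimize: z = 33y1 + 35y2 + 16y3

Subject to:
  5y1 + 4y2 + 2y3 ≥ 19
  4y1 + 4y2 + 2y3 ≥ 16
  y1, y2, y3 ≥ 0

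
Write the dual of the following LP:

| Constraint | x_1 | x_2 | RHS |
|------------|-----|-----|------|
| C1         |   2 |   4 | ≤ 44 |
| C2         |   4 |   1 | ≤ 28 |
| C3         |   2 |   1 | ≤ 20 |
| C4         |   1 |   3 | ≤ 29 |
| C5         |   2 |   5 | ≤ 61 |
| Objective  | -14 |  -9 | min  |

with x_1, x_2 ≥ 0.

Primal min cᵀx s.t. Ax ≤ b, x ≥ 0  →  Dual max −bᵀy s.t. Aᵀy ≥ −c, y ≥ 0.

Maximize: z = -44y1 - 28y2 - 20y3 - 29y4 - 61y5

Subject to:
  2y1 + 4y2 + 2y3 + y4 + 2y5 ≥ 14
  4y1 + y2 + y3 + 3y4 + 5y5 ≥ 9
  y1, y2, y3, y4, y5 ≥ 0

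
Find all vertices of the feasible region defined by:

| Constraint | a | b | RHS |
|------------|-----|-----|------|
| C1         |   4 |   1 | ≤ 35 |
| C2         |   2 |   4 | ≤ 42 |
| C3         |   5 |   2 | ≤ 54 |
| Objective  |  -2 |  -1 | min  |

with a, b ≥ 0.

(0, 0), (8.75, 0), (7, 7), (0, 10.5)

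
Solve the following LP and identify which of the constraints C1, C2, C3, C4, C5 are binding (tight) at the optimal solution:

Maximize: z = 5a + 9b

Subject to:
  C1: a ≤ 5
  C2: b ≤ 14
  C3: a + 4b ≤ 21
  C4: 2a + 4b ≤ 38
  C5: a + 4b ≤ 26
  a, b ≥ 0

At a = 5, b = 4, compute slack b - a·x for each constraint:
  C1: 5 − 5 = 0  (binding)
  C2: 14 − 4 = 10  (slack)
  C3: 21 − 21 = 0  (binding)
  C4: 38 − 26 = 12  (slack)
  C5: 26 − 21 = 5  (slack)

Optimal: a = 5, b = 4
Binding: C1, C3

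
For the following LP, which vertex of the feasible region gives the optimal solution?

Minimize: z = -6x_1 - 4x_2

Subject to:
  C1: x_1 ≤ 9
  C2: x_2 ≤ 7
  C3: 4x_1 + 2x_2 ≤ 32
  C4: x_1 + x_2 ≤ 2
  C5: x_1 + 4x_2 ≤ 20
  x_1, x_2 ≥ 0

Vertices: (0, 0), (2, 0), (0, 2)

Evaluate the objective at each vertex of the feasible region:
  z(0, 0) = 0
  z(2, 0) = -12  ←
  z(0, 2) = -8
The minimum is at x_1 = 2, x_2 = 0.

(2, 0)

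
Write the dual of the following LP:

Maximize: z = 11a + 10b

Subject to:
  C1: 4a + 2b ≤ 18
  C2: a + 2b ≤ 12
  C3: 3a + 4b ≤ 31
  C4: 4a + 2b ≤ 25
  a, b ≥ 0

Primal max cᵀx s.t. Ax ≤ b, x ≥ 0  →  Dual min bᵀy s.t. Aᵀy ≥ c, y ≥ 0.

Minimize: z = 18y1 + 12y2 + 31y3 + 25y4

Subject to:
  4y1 + y2 + 3y3 + 4y4 ≥ 11
  2y1 + 2y2 + 4y3 + 2y4 ≥ 10
  y1, y2, y3, y4 ≥ 0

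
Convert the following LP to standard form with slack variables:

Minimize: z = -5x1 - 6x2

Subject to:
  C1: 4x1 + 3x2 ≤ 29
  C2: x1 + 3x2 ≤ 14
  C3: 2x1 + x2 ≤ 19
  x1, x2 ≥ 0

min z = -5x1 - 6x2

s.t.
  4x1 + 3x2 + s1 = 29
  x1 + 3x2 + s2 = 14
  2x1 + x2 + s3 = 19
  x1, x2, s1, s2, s3 ≥ 0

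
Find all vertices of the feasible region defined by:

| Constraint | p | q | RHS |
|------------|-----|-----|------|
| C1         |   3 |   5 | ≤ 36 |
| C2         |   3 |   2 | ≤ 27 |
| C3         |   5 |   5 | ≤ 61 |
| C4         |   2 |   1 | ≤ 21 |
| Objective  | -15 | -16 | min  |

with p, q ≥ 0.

(0, 0), (9, 0), (7, 3), (0, 7.2)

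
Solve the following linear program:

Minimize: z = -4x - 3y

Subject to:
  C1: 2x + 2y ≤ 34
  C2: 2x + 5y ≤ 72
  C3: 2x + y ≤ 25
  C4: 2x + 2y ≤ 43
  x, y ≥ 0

Evaluate the objective at each vertex of the feasible region:
  z(0, 0) = 0
  z(12.5, 0) = -50
  z(8, 9) = -59  ←
  z(4.333, 12.67) = -55.33
  z(0, 14.4) = -43.2
The minimum is at x = 8, y = 9.

x = 8, y = 9, z = -59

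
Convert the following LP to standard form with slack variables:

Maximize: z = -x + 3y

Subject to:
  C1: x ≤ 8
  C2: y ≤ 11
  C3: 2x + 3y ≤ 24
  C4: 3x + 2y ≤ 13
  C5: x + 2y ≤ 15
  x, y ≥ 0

max z = -x + 3y

s.t.
  x + s1 = 8
  y + s2 = 11
  2x + 3y + s3 = 24
  3x + 2y + s4 = 13
  x + 2y + s5 = 15
  x, y, s1, s2, s3, s4, s5 ≥ 0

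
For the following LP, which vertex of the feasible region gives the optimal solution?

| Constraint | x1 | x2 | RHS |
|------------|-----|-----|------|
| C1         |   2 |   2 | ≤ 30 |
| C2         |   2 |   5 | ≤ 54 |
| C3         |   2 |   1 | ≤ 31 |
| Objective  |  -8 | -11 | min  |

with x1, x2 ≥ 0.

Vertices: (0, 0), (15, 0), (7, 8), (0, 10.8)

Evaluate the objective at each vertex of the feasible region:
  z(0, 0) = 0
  z(15, 0) = -120
  z(7, 8) = -144  ←
  z(0, 10.8) = -118.8
The minimum is at x1 = 7, x2 = 8.

(7, 8)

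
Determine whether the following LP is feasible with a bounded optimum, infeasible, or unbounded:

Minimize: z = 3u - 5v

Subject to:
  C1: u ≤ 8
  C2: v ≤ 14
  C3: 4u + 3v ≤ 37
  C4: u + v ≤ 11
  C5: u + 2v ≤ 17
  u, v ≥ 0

Feasible with a bounded optimal solution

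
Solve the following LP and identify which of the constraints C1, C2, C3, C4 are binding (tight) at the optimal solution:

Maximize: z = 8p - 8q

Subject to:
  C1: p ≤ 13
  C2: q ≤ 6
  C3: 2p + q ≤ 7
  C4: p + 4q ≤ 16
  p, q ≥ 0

At p = 3.5, q = 0, compute slack b - a·x for each constraint:
  C1: 13 − 3.5 = 9.5  (slack)
  C2: 6 − 0 = 6  (slack)
  C3: 7 − 7 = 0  (binding)
  C4: 16 − 3.5 = 12.5  (slack)

Optimal: p = 3.5, q = 0
Binding: C3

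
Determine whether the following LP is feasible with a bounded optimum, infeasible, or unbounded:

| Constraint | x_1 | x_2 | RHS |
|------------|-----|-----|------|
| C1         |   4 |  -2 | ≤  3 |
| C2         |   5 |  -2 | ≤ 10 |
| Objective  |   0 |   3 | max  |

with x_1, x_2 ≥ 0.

Unbounded (objective can increase without bound)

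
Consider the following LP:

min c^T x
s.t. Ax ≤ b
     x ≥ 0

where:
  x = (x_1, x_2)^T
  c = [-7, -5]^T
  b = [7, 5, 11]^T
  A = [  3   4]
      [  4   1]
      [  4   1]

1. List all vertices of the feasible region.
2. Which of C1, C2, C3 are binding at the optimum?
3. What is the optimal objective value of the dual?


1. (0, 0), (1.25, 0), (1, 1), (0, 1.75)
2. C1, C2
3. -12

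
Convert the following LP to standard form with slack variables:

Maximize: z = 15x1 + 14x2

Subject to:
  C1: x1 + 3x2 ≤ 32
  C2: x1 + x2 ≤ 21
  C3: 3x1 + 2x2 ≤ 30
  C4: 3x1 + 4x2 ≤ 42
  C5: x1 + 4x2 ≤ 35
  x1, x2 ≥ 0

max z = 15x1 + 14x2

s.t.
  x1 + 3x2 + s1 = 32
  x1 + x2 + s2 = 21
  3x1 + 2x2 + s3 = 30
  3x1 + 4x2 + s4 = 42
  x1 + 4x2 + s5 = 35
  x1, x2, s1, s2, s3, s4, s5 ≥ 0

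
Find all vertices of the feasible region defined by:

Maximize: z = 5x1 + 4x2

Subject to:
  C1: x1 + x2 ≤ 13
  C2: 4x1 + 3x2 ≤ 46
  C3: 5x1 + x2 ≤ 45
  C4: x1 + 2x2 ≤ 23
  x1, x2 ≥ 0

(0, 0), (9, 0), (8.091, 4.545), (7, 6), (3, 10), (0, 11.5)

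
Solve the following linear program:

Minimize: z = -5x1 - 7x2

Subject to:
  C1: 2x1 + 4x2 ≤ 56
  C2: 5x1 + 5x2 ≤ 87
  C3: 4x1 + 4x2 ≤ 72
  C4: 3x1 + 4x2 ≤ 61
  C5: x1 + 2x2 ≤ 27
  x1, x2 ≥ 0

Evaluate the objective at each vertex of the feasible region:
  z(0, 0) = 0
  z(17.4, 0) = -87
  z(8.6, 8.8) = -104.6
  z(7, 10) = -105  ←
  z(0, 13.5) = -94.5
The minimum is at x1 = 7, x2 = 10.

x1 = 7, x2 = 10, z = -105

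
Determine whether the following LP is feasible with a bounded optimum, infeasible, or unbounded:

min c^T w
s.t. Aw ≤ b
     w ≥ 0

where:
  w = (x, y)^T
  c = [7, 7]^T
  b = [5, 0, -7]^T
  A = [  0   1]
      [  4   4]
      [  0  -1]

Infeasible (no feasible solution exists)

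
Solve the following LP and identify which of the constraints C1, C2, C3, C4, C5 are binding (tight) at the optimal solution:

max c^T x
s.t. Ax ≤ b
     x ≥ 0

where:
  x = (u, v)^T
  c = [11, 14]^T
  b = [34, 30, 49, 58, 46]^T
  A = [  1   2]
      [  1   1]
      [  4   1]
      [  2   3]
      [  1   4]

At u = 10, v = 9, compute slack b - a·x for each constraint:
  C1: 34 − 28 = 6  (slack)
  C2: 30 − 19 = 11  (slack)
  C3: 49 − 49 = 0  (binding)
  C4: 58 − 47 = 11  (slack)
  C5: 46 − 46 = 0  (binding)

Optimal: u = 10, v = 9
Binding: C3, C5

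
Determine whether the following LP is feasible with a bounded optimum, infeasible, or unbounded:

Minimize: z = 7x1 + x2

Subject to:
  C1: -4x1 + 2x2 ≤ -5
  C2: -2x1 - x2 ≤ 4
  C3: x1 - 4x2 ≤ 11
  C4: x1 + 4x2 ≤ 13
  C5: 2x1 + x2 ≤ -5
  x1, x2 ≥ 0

Infeasible (no feasible solution exists)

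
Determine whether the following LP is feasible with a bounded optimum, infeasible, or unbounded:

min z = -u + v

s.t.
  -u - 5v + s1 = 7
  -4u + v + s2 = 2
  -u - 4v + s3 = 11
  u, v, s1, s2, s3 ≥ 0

Unbounded (objective can decrease without bound)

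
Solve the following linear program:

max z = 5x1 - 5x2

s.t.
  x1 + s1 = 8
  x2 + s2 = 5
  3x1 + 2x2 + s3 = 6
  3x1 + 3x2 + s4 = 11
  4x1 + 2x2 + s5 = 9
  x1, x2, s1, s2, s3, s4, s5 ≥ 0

Evaluate the objective at each vertex of the feasible region:
  z(0, 0) = 0
  z(2, 0) = 10  ←
  z(0, 3) = -15
The maximum is at x1 = 2, x2 = 0.

x1 = 2, x2 = 0, z = 10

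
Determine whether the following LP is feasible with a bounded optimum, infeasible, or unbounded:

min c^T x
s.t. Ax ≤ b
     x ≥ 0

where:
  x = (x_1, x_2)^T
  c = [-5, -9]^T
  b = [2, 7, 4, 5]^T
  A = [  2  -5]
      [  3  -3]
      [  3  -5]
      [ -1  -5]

Unbounded (objective can decrease without bound)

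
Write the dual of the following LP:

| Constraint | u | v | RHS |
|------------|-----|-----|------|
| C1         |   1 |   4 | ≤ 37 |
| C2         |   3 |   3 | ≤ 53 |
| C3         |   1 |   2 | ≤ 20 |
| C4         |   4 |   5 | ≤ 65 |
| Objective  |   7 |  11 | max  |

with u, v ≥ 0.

Primal max cᵀx s.t. Ax ≤ b, x ≥ 0  →  Dual min bᵀy s.t. Aᵀy ≥ c, y ≥ 0.

Minimize: z = 37y1 + 53y2 + 20y3 + 65y4

Subject to:
  y1 + 3y2 + y3 + 4y4 ≥ 7
  4y1 + 3y2 + 2y3 + 5y4 ≥ 11
  y1, y2, y3, y4 ≥ 0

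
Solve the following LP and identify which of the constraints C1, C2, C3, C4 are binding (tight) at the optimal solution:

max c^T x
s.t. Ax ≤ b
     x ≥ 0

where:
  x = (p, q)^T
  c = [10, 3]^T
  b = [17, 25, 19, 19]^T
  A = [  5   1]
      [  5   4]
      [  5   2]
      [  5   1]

At p = 3, q = 2, compute slack b - a·x for each constraint:
  C1: 17 − 17 = 0  (binding)
  C2: 25 − 23 = 2  (slack)
  C3: 19 − 19 = 0  (binding)
  C4: 19 − 17 = 2  (slack)

Optimal: p = 3, q = 2
Binding: C1, C3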